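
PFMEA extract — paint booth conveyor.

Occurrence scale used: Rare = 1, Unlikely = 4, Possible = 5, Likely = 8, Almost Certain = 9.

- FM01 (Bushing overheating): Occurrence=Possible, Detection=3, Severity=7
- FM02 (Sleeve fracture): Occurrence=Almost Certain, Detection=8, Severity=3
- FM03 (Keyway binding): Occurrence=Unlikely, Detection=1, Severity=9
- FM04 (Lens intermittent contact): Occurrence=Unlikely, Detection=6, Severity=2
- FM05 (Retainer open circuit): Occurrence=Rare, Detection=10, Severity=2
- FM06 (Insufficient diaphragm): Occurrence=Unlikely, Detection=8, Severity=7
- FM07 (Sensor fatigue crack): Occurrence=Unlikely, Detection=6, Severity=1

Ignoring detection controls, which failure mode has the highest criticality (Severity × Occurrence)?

Criticality = Severity × Occurrence:
  FM01: 7 × 5 = 35
  FM02: 3 × 9 = 27
  FM03: 9 × 4 = 36
  FM04: 2 × 4 = 8
  FM05: 2 × 1 = 2
  FM06: 7 × 4 = 28
  FM07: 1 × 4 = 4
Highest criticality is 36 → FM03.

FM03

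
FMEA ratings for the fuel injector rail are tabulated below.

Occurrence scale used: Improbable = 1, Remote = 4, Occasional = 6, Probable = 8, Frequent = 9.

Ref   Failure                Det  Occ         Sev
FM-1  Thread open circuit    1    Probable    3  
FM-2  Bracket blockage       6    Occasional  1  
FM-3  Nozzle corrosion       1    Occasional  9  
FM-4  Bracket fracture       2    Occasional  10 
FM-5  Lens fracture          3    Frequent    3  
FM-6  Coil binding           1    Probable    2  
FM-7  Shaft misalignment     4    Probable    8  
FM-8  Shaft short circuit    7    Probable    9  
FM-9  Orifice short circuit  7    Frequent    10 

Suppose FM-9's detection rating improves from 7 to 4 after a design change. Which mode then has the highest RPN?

FM-8

RPN = Severity × Occurrence × Detection:
  FM-1: 3 × 8 × 1 = 24
  FM-2: 1 × 6 × 6 = 36
  FM-3: 9 × 6 × 1 = 54
  FM-4: 10 × 6 × 2 = 120
  FM-5: 3 × 9 × 3 = 81
  FM-6: 2 × 8 × 1 = 16
  FM-7: 8 × 8 × 4 = 256
  FM-8: 9 × 8 × 7 = 504
  FM-9: 10 × 9 × 7 = 630
After action: FM-9 → 10 × 9 × 4 = 360.
Revised RPNs: FM-8=504, FM-9=360, FM-7=256, FM-4=120, FM-5=81, FM-3=54, FM-2=36, FM-1=24, FM-6=16.
Highest is now FM-8 (504).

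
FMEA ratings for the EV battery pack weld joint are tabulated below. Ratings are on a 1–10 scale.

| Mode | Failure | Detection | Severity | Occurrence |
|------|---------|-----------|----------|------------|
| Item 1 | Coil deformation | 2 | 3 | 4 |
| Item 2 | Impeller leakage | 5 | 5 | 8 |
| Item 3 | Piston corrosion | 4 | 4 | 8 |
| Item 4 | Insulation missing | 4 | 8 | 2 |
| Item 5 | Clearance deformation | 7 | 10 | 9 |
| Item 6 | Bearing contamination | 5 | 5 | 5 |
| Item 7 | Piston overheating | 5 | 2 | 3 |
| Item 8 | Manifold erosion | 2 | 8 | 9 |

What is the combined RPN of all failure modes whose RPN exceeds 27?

1321

RPN = Severity × Occurrence × Detection:
  Item 1: 3 × 4 × 2 = 24
  Item 2: 5 × 8 × 5 = 200
  Item 3: 4 × 8 × 4 = 128
  Item 4: 8 × 2 × 4 = 64
  Item 5: 10 × 9 × 7 = 630
  Item 6: 5 × 5 × 5 = 125
  Item 7: 2 × 3 × 5 = 30
  Item 8: 8 × 9 × 2 = 144
RPN > 27: Item 2 (200), Item 3 (128), Item 4 (64), Item 5 (630), Item 6 (125), Item 7 (30), Item 8 (144).
Sum: 200 + 128 + 64 + 630 + 125 + 30 + 144 = 1321.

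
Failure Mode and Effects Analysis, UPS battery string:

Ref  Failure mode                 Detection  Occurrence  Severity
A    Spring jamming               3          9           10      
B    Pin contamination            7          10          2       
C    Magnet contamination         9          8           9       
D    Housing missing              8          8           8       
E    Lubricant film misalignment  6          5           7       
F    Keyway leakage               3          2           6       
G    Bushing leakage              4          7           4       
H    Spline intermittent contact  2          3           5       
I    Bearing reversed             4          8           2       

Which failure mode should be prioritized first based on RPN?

RPN = Severity × Occurrence × Detection:
  A: 10 × 9 × 3 = 270
  B: 2 × 10 × 7 = 140
  C: 9 × 8 × 9 = 648
  D: 8 × 8 × 8 = 512
  E: 7 × 5 × 6 = 210
  F: 6 × 2 × 3 = 36
  G: 4 × 7 × 4 = 112
  H: 5 × 3 × 2 = 30
  I: 2 × 8 × 4 = 64
Highest RPN is 648 → C.

C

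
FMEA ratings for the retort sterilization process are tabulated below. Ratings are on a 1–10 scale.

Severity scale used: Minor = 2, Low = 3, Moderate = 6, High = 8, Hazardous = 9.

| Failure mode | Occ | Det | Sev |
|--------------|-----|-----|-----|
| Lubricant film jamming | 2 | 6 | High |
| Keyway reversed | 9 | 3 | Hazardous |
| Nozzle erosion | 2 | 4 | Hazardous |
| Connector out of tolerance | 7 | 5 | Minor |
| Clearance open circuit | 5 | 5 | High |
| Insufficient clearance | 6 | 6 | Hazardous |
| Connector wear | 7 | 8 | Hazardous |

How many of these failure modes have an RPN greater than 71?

RPN = Severity × Occurrence × Detection:
  Lubricant film jamming: 8 × 2 × 6 = 96
  Keyway reversed: 9 × 9 × 3 = 243
  Nozzle erosion: 9 × 2 × 4 = 72
  Connector out of tolerance: 2 × 7 × 5 = 70
  Clearance open circuit: 8 × 5 × 5 = 200
  Insufficient clearance: 9 × 6 × 6 = 324
  Connector wear: 9 × 7 × 8 = 504
Modes with RPN > 71: Lubricant film jamming (96), Keyway reversed (243), Nozzle erosion (72), Clearance open circuit (200), Insufficient clearance (324), Connector wear (504) → 6.

6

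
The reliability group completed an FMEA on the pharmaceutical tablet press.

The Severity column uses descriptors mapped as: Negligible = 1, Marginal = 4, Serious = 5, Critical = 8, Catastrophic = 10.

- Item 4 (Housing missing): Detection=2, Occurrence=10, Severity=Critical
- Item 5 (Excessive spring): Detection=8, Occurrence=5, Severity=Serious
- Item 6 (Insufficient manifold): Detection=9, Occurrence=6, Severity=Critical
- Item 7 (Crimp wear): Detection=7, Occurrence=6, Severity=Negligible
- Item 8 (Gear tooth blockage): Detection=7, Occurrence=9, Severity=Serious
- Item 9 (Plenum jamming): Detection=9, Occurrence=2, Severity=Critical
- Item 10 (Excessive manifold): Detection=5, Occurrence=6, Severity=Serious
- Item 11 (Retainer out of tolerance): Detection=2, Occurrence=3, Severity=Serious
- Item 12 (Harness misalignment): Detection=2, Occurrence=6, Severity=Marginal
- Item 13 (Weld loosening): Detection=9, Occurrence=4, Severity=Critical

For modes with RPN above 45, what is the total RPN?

RPN = Severity × Occurrence × Detection:
  Item 4: 8 × 10 × 2 = 160
  Item 5: 5 × 5 × 8 = 200
  Item 6: 8 × 6 × 9 = 432
  Item 7: 1 × 6 × 7 = 42
  Item 8: 5 × 9 × 7 = 315
  Item 9: 8 × 2 × 9 = 144
  Item 10: 5 × 6 × 5 = 150
  Item 11: 5 × 3 × 2 = 30
  Item 12: 4 × 6 × 2 = 48
  Item 13: 8 × 4 × 9 = 288
RPN > 45: Item 4 (160), Item 5 (200), Item 6 (432), Item 8 (315), Item 9 (144), Item 10 (150), Item 12 (48), Item 13 (288).
Sum: 160 + 200 + 432 + 315 + 144 + 150 + 48 + 288 = 1737.

1737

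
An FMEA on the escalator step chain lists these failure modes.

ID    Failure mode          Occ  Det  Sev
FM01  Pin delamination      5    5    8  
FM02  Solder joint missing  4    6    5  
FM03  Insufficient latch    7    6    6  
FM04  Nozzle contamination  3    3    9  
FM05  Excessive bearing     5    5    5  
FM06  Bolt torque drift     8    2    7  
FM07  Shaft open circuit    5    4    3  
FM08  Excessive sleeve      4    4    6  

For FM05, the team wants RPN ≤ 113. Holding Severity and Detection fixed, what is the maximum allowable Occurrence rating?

FM05: S=5, O=5, D=5 → current RPN = 125.
Fixed product = 25. Need 25 × O ≤ 113, so O ≤ 113/25 = 4.52.
Maximum integer Occurrence rating = 4 (gives RPN 100; O=5 would give 125 > 113).

4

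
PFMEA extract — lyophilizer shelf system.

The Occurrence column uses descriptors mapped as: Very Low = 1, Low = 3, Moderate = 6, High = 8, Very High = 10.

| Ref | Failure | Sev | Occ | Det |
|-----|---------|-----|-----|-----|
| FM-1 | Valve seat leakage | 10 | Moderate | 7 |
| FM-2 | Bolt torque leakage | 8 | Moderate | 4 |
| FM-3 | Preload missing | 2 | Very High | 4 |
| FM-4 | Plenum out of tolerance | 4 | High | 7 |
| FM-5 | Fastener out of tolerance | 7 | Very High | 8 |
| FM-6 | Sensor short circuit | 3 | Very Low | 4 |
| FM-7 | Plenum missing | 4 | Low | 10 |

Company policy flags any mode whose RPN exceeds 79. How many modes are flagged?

6

RPN = Severity × Occurrence × Detection:
  FM-1: 10 × 6 × 7 = 420
  FM-2: 8 × 6 × 4 = 192
  FM-3: 2 × 10 × 4 = 80
  FM-4: 4 × 8 × 7 = 224
  FM-5: 7 × 10 × 8 = 560
  FM-6: 3 × 1 × 4 = 12
  FM-7: 4 × 3 × 10 = 120
Modes with RPN > 79: FM-1 (420), FM-2 (192), FM-3 (80), FM-4 (224), FM-5 (560), FM-7 (120) → 6.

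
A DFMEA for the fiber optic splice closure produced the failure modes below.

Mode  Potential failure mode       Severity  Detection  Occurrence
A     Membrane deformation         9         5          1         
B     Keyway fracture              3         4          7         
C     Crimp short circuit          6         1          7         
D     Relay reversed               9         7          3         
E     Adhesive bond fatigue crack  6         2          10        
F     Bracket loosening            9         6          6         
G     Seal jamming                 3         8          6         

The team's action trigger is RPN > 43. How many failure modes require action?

6

RPN = Severity × Occurrence × Detection:
  A: 9 × 1 × 5 = 45
  B: 3 × 7 × 4 = 84
  C: 6 × 7 × 1 = 42
  D: 9 × 3 × 7 = 189
  E: 6 × 10 × 2 = 120
  F: 9 × 6 × 6 = 324
  G: 3 × 6 × 8 = 144
Modes with RPN > 43: A (45), B (84), D (189), E (120), F (324), G (144) → 6.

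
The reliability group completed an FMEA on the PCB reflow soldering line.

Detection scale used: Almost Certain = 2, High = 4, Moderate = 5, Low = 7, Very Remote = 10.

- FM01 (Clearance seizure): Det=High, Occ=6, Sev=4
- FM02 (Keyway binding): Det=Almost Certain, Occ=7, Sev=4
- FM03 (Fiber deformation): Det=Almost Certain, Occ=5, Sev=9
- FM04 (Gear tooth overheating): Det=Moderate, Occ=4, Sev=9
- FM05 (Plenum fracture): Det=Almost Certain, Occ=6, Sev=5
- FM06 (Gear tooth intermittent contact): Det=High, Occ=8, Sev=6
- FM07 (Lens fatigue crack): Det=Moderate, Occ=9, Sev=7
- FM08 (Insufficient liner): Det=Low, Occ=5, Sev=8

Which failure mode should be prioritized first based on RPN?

RPN = Severity × Occurrence × Detection:
  FM01: 4 × 6 × 4 = 96
  FM02: 4 × 7 × 2 = 56
  FM03: 9 × 5 × 2 = 90
  FM04: 9 × 4 × 5 = 180
  FM05: 5 × 6 × 2 = 60
  FM06: 6 × 8 × 4 = 192
  FM07: 7 × 9 × 5 = 315
  FM08: 8 × 5 × 7 = 280
Highest RPN is 315 → FM07.

FM07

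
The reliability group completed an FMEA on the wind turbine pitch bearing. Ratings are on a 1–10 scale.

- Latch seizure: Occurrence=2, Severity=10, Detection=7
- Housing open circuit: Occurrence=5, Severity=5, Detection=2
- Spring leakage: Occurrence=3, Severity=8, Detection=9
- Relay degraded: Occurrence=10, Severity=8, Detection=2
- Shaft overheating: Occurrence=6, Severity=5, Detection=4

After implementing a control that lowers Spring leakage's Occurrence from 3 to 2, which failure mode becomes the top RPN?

Relay degraded

RPN = Severity × Occurrence × Detection:
  Latch seizure: 10 × 2 × 7 = 140
  Housing open circuit: 5 × 5 × 2 = 50
  Spring leakage: 8 × 3 × 9 = 216
  Relay degraded: 8 × 10 × 2 = 160
  Shaft overheating: 5 × 6 × 4 = 120
After action: Spring leakage → 8 × 2 × 9 = 144.
Revised RPNs: Relay degraded=160, Spring leakage=144, Latch seizure=140, Shaft overheating=120, Housing open circuit=50.
Highest is now Relay degraded (160).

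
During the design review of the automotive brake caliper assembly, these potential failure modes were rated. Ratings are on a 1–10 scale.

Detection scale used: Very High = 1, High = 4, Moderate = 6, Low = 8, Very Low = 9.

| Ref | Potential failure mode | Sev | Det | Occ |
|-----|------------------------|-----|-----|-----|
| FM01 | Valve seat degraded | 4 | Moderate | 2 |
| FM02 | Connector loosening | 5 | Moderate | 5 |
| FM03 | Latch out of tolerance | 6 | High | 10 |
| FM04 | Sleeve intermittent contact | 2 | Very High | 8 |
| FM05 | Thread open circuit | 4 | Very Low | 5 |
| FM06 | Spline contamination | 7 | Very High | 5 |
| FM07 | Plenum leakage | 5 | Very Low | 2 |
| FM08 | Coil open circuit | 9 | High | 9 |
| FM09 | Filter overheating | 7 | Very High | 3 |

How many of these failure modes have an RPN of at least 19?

8

RPN = Severity × Occurrence × Detection:
  FM01: 4 × 2 × 6 = 48
  FM02: 5 × 5 × 6 = 150
  FM03: 6 × 10 × 4 = 240
  FM04: 2 × 8 × 1 = 16
  FM05: 4 × 5 × 9 = 180
  FM06: 7 × 5 × 1 = 35
  FM07: 5 × 2 × 9 = 90
  FM08: 9 × 9 × 4 = 324
  FM09: 7 × 3 × 1 = 21
Modes with RPN ≥ 19: FM01 (48), FM02 (150), FM03 (240), FM05 (180), FM06 (35), FM07 (90), FM08 (324), FM09 (21) → 8.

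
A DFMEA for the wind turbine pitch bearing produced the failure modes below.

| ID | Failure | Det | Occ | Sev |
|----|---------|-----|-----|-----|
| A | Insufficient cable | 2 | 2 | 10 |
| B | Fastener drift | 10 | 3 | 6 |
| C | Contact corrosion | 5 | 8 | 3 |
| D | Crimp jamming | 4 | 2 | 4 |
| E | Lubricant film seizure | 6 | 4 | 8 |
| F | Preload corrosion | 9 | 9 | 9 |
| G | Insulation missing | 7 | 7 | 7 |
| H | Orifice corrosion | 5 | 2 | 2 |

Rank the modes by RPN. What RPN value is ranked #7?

RPN = Severity × Occurrence × Detection:
  A: 10 × 2 × 2 = 40
  B: 6 × 3 × 10 = 180
  C: 3 × 8 × 5 = 120
  D: 4 × 2 × 4 = 32
  E: 8 × 4 × 6 = 192
  F: 9 × 9 × 9 = 729
  G: 7 × 7 × 7 = 343
  H: 2 × 2 × 5 = 20
Sorted descending: 729, 343, 192, 180, 120, 40, 32, 20.
The seventh-highest RPN is 32 (D).

32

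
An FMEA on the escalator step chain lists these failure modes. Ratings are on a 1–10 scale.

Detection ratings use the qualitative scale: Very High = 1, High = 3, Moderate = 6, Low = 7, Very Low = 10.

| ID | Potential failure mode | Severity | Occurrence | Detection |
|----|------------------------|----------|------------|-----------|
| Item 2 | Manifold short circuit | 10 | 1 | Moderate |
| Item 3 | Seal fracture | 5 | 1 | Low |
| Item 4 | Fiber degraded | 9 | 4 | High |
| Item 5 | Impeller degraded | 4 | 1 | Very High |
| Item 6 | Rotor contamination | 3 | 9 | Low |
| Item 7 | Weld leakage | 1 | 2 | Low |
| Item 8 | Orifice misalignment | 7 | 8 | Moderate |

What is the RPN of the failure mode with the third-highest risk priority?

RPN = Severity × Occurrence × Detection:
  Item 2: 10 × 1 × 6 = 60
  Item 3: 5 × 1 × 7 = 35
  Item 4: 9 × 4 × 3 = 108
  Item 5: 4 × 1 × 1 = 4
  Item 6: 3 × 9 × 7 = 189
  Item 7: 1 × 2 × 7 = 14
  Item 8: 7 × 8 × 6 = 336
Sorted descending: 336, 189, 108, 60, 35, 14, 4.
The third-highest RPN is 108 (Item 4).

108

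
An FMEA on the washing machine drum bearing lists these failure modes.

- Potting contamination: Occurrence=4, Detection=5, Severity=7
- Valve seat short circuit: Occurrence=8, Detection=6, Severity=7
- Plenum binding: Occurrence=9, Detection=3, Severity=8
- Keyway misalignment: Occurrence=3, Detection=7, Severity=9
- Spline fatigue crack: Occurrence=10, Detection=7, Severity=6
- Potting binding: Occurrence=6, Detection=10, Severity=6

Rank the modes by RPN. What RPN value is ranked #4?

RPN = Severity × Occurrence × Detection:
  Potting contamination: 7 × 4 × 5 = 140
  Valve seat short circuit: 7 × 8 × 6 = 336
  Plenum binding: 8 × 9 × 3 = 216
  Keyway misalignment: 9 × 3 × 7 = 189
  Spline fatigue crack: 6 × 10 × 7 = 420
  Potting binding: 6 × 6 × 10 = 360
Sorted descending: 420, 360, 336, 216, 189, 140.
The fourth-highest RPN is 216 (Plenum binding).

216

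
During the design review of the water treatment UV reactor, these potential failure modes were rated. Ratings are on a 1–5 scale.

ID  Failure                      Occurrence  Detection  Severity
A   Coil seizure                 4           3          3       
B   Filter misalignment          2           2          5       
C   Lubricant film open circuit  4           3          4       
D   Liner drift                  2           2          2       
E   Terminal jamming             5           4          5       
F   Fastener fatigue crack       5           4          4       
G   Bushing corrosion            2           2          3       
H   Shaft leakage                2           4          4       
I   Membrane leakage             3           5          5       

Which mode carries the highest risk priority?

E

RPN = Severity × Occurrence × Detection:
  A: 3 × 4 × 3 = 36
  B: 5 × 2 × 2 = 20
  C: 4 × 4 × 3 = 48
  D: 2 × 2 × 2 = 8
  E: 5 × 5 × 4 = 100
  F: 4 × 5 × 4 = 80
  G: 3 × 2 × 2 = 12
  H: 4 × 2 × 4 = 32
  I: 5 × 3 × 5 = 75
Highest RPN is 100 → E.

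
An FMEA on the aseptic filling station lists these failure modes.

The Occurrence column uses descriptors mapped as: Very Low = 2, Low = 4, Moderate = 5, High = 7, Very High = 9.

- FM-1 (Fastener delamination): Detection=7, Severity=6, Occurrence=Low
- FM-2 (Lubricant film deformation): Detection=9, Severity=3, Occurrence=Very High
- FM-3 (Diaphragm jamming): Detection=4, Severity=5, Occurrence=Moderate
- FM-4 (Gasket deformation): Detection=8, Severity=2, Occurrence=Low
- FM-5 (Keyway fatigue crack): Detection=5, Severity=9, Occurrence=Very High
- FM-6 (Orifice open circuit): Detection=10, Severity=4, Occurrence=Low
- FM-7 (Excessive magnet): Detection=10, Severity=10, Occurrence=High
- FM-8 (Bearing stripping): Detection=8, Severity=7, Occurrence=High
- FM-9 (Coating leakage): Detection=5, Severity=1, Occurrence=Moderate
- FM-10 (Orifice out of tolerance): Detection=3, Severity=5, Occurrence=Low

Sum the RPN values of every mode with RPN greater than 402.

RPN = Severity × Occurrence × Detection:
  FM-1: 6 × 4 × 7 = 168
  FM-2: 3 × 9 × 9 = 243
  FM-3: 5 × 5 × 4 = 100
  FM-4: 2 × 4 × 8 = 64
  FM-5: 9 × 9 × 5 = 405
  FM-6: 4 × 4 × 10 = 160
  FM-7: 10 × 7 × 10 = 700
  FM-8: 7 × 7 × 8 = 392
  FM-9: 1 × 5 × 5 = 25
  FM-10: 5 × 4 × 3 = 60
RPN > 402: FM-5 (405), FM-7 (700).
Sum: 405 + 700 = 1105.

1105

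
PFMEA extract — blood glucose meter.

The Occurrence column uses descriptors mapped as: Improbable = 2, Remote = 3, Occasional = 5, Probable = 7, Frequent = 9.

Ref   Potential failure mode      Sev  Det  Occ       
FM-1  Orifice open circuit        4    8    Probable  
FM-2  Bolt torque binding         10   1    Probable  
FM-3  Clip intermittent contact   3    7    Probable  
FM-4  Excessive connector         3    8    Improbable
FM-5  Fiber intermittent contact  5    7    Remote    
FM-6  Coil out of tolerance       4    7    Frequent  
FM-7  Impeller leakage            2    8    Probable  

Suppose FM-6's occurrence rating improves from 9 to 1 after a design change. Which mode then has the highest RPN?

FM-1

RPN = Severity × Occurrence × Detection:
  FM-1: 4 × 7 × 8 = 224
  FM-2: 10 × 7 × 1 = 70
  FM-3: 3 × 7 × 7 = 147
  FM-4: 3 × 2 × 8 = 48
  FM-5: 5 × 3 × 7 = 105
  FM-6: 4 × 9 × 7 = 252
  FM-7: 2 × 7 × 8 = 112
After action: FM-6 → 4 × 1 × 7 = 28.
Revised RPNs: FM-1=224, FM-3=147, FM-7=112, FM-5=105, FM-2=70, FM-4=48, FM-6=28.
Highest is now FM-1 (224).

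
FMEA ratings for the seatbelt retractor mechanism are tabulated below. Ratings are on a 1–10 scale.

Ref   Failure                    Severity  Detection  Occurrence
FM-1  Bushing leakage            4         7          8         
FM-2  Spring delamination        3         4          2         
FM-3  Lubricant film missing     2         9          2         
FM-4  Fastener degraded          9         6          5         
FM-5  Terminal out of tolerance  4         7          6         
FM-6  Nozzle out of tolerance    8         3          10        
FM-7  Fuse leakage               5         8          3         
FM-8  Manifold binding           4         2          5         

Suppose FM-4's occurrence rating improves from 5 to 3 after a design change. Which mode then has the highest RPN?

FM-6

RPN = Severity × Occurrence × Detection:
  FM-1: 4 × 8 × 7 = 224
  FM-2: 3 × 2 × 4 = 24
  FM-3: 2 × 2 × 9 = 36
  FM-4: 9 × 5 × 6 = 270
  FM-5: 4 × 6 × 7 = 168
  FM-6: 8 × 10 × 3 = 240
  FM-7: 5 × 3 × 8 = 120
  FM-8: 4 × 5 × 2 = 40
After action: FM-4 → 9 × 3 × 6 = 162.
Revised RPNs: FM-6=240, FM-1=224, FM-5=168, FM-4=162, FM-7=120, FM-8=40, FM-3=36, FM-2=24.
Highest is now FM-6 (240).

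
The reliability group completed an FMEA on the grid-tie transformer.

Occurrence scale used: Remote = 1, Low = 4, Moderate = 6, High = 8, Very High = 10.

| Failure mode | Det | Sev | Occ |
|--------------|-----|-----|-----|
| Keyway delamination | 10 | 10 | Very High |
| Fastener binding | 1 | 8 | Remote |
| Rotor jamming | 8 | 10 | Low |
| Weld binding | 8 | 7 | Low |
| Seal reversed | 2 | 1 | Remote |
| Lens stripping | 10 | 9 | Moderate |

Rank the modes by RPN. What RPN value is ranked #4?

224

RPN = Severity × Occurrence × Detection:
  Keyway delamination: 10 × 10 × 10 = 1000
  Fastener binding: 8 × 1 × 1 = 8
  Rotor jamming: 10 × 4 × 8 = 320
  Weld binding: 7 × 4 × 8 = 224
  Seal reversed: 1 × 1 × 2 = 2
  Lens stripping: 9 × 6 × 10 = 540
Sorted descending: 1000, 540, 320, 224, 8, 2.
The fourth-highest RPN is 224 (Weld binding).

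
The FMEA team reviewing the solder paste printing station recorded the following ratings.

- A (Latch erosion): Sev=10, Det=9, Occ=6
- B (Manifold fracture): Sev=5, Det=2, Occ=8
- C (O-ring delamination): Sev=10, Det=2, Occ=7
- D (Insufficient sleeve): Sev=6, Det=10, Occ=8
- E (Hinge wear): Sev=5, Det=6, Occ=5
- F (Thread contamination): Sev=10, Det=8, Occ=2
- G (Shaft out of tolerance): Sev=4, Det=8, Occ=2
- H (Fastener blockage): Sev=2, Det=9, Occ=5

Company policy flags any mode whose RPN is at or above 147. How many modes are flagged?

4

RPN = Severity × Occurrence × Detection:
  A: 10 × 6 × 9 = 540
  B: 5 × 8 × 2 = 80
  C: 10 × 7 × 2 = 140
  D: 6 × 8 × 10 = 480
  E: 5 × 5 × 6 = 150
  F: 10 × 2 × 8 = 160
  G: 4 × 2 × 8 = 64
  H: 2 × 5 × 9 = 90
Modes with RPN ≥ 147: A (540), D (480), E (150), F (160) → 4.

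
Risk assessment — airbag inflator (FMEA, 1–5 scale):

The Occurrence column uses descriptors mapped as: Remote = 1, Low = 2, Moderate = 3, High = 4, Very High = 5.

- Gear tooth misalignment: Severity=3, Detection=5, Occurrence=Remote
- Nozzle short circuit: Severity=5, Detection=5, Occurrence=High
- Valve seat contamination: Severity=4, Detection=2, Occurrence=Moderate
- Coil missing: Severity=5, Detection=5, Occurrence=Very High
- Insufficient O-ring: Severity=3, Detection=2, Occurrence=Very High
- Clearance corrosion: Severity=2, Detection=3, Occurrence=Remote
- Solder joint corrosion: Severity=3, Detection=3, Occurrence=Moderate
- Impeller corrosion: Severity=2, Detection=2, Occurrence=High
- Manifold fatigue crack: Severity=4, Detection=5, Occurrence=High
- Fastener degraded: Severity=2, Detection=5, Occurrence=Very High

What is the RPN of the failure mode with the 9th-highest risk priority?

RPN = Severity × Occurrence × Detection:
  Gear tooth misalignment: 3 × 1 × 5 = 15
  Nozzle short circuit: 5 × 4 × 5 = 100
  Valve seat contamination: 4 × 3 × 2 = 24
  Coil missing: 5 × 5 × 5 = 125
  Insufficient O-ring: 3 × 5 × 2 = 30
  Clearance corrosion: 2 × 1 × 3 = 6
  Solder joint corrosion: 3 × 3 × 3 = 27
  Impeller corrosion: 2 × 4 × 2 = 16
  Manifold fatigue crack: 4 × 4 × 5 = 80
  Fastener degraded: 2 × 5 × 5 = 50
Sorted descending: 125, 100, 80, 50, 30, 27, 24, 16, 15, 6.
The 9th-highest RPN is 15 (Gear tooth misalignment).

15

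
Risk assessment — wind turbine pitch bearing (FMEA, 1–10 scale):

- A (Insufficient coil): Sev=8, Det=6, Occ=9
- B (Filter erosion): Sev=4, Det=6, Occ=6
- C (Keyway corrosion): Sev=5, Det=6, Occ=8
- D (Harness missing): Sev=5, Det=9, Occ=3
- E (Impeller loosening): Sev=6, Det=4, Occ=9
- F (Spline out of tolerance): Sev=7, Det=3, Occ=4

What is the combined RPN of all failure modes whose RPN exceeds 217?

RPN = Severity × Occurrence × Detection:
  A: 8 × 9 × 6 = 432
  B: 4 × 6 × 6 = 144
  C: 5 × 8 × 6 = 240
  D: 5 × 3 × 9 = 135
  E: 6 × 9 × 4 = 216
  F: 7 × 4 × 3 = 84
RPN > 217: A (432), C (240).
Sum: 432 + 240 = 672.

672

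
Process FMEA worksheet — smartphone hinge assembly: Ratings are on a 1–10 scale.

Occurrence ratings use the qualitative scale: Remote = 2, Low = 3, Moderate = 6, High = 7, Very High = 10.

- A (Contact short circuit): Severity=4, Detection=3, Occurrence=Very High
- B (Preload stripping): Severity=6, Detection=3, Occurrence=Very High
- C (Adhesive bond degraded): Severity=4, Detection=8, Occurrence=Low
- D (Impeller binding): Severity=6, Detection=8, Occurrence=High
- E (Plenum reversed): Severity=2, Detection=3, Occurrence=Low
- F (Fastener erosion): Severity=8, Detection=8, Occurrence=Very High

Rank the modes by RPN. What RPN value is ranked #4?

RPN = Severity × Occurrence × Detection:
  A: 4 × 10 × 3 = 120
  B: 6 × 10 × 3 = 180
  C: 4 × 3 × 8 = 96
  D: 6 × 7 × 8 = 336
  E: 2 × 3 × 3 = 18
  F: 8 × 10 × 8 = 640
Sorted descending: 640, 336, 180, 120, 96, 18.
The fourth-highest RPN is 120 (A).

120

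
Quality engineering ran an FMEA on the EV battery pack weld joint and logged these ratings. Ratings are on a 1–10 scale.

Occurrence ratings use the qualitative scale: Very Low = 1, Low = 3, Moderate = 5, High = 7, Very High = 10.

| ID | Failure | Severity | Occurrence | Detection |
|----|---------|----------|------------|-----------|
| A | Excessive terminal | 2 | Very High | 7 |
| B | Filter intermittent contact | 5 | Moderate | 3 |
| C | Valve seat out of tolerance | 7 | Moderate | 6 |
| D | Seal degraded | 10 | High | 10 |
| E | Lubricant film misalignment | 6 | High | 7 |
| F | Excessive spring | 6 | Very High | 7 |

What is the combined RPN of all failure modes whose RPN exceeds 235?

1414

RPN = Severity × Occurrence × Detection:
  A: 2 × 10 × 7 = 140
  B: 5 × 5 × 3 = 75
  C: 7 × 5 × 6 = 210
  D: 10 × 7 × 10 = 700
  E: 6 × 7 × 7 = 294
  F: 6 × 10 × 7 = 420
RPN > 235: D (700), E (294), F (420).
Sum: 700 + 294 + 420 = 1414.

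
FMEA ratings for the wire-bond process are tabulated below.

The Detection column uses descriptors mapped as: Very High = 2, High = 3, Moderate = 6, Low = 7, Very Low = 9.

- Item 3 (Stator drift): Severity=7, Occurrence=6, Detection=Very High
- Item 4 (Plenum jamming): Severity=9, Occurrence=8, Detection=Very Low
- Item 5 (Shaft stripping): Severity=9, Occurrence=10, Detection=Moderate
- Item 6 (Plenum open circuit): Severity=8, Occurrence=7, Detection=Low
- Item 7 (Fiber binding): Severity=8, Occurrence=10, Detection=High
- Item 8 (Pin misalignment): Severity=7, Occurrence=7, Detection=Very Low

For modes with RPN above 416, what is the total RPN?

RPN = Severity × Occurrence × Detection:
  Item 3: 7 × 6 × 2 = 84
  Item 4: 9 × 8 × 9 = 648
  Item 5: 9 × 10 × 6 = 540
  Item 6: 8 × 7 × 7 = 392
  Item 7: 8 × 10 × 3 = 240
  Item 8: 7 × 7 × 9 = 441
RPN > 416: Item 4 (648), Item 5 (540), Item 8 (441).
Sum: 648 + 540 + 441 = 1629.

1629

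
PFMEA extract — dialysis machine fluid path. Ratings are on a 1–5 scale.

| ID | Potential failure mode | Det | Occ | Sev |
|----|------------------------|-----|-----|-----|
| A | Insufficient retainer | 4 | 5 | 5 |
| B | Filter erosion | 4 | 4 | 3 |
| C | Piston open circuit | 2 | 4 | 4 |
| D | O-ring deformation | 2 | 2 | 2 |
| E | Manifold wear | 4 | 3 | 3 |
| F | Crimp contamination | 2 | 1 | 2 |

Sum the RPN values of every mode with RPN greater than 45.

RPN = Severity × Occurrence × Detection:
  A: 5 × 5 × 4 = 100
  B: 3 × 4 × 4 = 48
  C: 4 × 4 × 2 = 32
  D: 2 × 2 × 2 = 8
  E: 3 × 3 × 4 = 36
  F: 2 × 1 × 2 = 4
RPN > 45: A (100), B (48).
Sum: 100 + 48 = 148.

148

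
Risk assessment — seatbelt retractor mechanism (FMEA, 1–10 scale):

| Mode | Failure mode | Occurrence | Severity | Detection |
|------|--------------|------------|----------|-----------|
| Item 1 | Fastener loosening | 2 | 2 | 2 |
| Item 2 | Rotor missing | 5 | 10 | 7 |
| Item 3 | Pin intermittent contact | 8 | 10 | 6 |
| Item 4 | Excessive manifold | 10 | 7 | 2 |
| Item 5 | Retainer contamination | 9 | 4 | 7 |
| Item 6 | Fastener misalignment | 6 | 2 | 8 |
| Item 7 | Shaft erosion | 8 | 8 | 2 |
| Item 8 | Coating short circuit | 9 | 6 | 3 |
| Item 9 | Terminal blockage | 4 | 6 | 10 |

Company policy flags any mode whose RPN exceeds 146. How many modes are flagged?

5

RPN = Severity × Occurrence × Detection:
  Item 1: 2 × 2 × 2 = 8
  Item 2: 10 × 5 × 7 = 350
  Item 3: 10 × 8 × 6 = 480
  Item 4: 7 × 10 × 2 = 140
  Item 5: 4 × 9 × 7 = 252
  Item 6: 2 × 6 × 8 = 96
  Item 7: 8 × 8 × 2 = 128
  Item 8: 6 × 9 × 3 = 162
  Item 9: 6 × 4 × 10 = 240
Modes with RPN > 146: Item 2 (350), Item 3 (480), Item 5 (252), Item 8 (162), Item 9 (240) → 5.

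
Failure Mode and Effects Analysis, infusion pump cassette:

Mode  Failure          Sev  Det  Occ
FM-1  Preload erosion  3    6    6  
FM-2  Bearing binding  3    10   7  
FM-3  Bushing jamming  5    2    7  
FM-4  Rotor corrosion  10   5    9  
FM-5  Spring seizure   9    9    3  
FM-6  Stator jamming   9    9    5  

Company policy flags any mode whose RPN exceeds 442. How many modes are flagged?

1

RPN = Severity × Occurrence × Detection:
  FM-1: 3 × 6 × 6 = 108
  FM-2: 3 × 7 × 10 = 210
  FM-3: 5 × 7 × 2 = 70
  FM-4: 10 × 9 × 5 = 450
  FM-5: 9 × 3 × 9 = 243
  FM-6: 9 × 5 × 9 = 405
Modes with RPN > 442: FM-4 (450) → 1.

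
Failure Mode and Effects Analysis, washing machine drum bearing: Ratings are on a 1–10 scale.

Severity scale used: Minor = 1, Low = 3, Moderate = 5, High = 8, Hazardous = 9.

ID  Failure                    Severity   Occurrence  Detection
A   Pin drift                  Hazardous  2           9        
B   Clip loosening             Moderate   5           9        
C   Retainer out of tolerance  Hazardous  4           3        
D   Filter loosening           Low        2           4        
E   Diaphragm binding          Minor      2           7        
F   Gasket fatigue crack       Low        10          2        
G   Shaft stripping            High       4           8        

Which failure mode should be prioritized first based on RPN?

RPN = Severity × Occurrence × Detection:
  A: 9 × 2 × 9 = 162
  B: 5 × 5 × 9 = 225
  C: 9 × 4 × 3 = 108
  D: 3 × 2 × 4 = 24
  E: 1 × 2 × 7 = 14
  F: 3 × 10 × 2 = 60
  G: 8 × 4 × 8 = 256
Highest RPN is 256 → G.

G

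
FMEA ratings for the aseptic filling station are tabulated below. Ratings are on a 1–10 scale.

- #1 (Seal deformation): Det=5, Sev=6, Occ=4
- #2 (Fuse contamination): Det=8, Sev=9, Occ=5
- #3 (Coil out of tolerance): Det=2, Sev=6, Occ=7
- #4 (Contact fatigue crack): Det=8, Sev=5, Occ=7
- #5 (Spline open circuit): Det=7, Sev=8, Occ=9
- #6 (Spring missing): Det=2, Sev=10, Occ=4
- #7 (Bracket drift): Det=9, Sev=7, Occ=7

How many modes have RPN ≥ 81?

RPN = Severity × Occurrence × Detection:
  #1: 6 × 4 × 5 = 120
  #2: 9 × 5 × 8 = 360
  #3: 6 × 7 × 2 = 84
  #4: 5 × 7 × 8 = 280
  #5: 8 × 9 × 7 = 504
  #6: 10 × 4 × 2 = 80
  #7: 7 × 7 × 9 = 441
Modes with RPN ≥ 81: #1 (120), #2 (360), #3 (84), #4 (280), #5 (504), #7 (441) → 6.

6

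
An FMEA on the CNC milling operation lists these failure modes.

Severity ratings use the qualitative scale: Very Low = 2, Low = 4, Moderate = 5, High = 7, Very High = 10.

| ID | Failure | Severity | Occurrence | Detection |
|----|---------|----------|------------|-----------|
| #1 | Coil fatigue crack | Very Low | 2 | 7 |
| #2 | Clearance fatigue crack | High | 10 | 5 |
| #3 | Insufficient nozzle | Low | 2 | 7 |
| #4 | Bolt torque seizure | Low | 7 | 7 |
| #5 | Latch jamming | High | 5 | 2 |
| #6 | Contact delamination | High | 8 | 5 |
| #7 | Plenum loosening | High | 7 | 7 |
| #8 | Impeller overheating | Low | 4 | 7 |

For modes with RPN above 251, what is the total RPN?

973

RPN = Severity × Occurrence × Detection:
  #1: 2 × 2 × 7 = 28
  #2: 7 × 10 × 5 = 350
  #3: 4 × 2 × 7 = 56
  #4: 4 × 7 × 7 = 196
  #5: 7 × 5 × 2 = 70
  #6: 7 × 8 × 5 = 280
  #7: 7 × 7 × 7 = 343
  #8: 4 × 4 × 7 = 112
RPN > 251: #2 (350), #6 (280), #7 (343).
Sum: 350 + 280 + 343 = 973.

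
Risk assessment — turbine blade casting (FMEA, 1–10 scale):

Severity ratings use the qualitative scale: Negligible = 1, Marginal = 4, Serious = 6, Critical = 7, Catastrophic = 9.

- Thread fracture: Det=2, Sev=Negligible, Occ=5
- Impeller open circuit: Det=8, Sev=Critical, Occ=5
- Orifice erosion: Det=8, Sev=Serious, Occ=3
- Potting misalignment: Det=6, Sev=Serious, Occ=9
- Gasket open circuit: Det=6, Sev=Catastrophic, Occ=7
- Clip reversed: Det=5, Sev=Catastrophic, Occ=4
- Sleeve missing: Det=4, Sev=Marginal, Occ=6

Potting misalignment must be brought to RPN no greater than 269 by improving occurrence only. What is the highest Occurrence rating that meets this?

Potting misalignment: S=6, O=9, D=6 → current RPN = 324.
Fixed product = 36. Need 36 × O ≤ 269, so O ≤ 269/36 = 7.47.
Maximum integer Occurrence rating = 7 (gives RPN 252; O=8 would give 288 > 269).

7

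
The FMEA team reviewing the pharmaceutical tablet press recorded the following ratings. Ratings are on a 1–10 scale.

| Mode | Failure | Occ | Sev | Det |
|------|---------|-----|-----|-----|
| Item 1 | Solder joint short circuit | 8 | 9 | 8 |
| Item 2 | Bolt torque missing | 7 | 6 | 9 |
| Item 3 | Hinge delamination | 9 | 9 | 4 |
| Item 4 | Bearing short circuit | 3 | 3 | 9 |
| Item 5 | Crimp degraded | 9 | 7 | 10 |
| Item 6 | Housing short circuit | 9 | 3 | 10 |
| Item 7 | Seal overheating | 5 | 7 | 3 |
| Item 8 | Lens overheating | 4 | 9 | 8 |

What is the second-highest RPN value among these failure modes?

RPN = Severity × Occurrence × Detection:
  Item 1: 9 × 8 × 8 = 576
  Item 2: 6 × 7 × 9 = 378
  Item 3: 9 × 9 × 4 = 324
  Item 4: 3 × 3 × 9 = 81
  Item 5: 7 × 9 × 10 = 630
  Item 6: 3 × 9 × 10 = 270
  Item 7: 7 × 5 × 3 = 105
  Item 8: 9 × 4 × 8 = 288
Sorted descending: 630, 576, 378, 324, 288, 270, 105, 81.
The second-highest RPN is 576 (Item 1).

576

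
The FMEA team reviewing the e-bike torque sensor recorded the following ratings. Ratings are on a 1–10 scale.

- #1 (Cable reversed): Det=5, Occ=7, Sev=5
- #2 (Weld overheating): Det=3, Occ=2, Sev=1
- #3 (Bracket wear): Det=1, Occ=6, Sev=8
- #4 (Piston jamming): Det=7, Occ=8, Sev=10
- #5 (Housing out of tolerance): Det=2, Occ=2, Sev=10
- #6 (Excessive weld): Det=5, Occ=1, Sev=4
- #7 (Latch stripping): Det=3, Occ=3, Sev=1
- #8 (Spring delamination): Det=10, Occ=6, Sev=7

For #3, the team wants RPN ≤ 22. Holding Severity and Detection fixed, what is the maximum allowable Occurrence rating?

2

#3: S=8, O=6, D=1 → current RPN = 48.
Fixed product = 8. Need 8 × O ≤ 22, so O ≤ 22/8 = 2.75.
Maximum integer Occurrence rating = 2 (gives RPN 16; O=3 would give 24 > 22).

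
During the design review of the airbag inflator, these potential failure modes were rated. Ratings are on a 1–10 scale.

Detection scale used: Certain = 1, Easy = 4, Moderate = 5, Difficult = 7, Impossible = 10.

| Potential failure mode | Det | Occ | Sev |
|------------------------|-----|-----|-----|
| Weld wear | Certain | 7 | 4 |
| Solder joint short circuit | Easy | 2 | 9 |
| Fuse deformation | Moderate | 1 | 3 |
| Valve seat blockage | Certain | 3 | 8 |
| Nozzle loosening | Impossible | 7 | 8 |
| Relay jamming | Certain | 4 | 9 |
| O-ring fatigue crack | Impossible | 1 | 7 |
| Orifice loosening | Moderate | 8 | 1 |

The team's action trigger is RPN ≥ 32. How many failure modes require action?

RPN = Severity × Occurrence × Detection:
  Weld wear: 4 × 7 × 1 = 28
  Solder joint short circuit: 9 × 2 × 4 = 72
  Fuse deformation: 3 × 1 × 5 = 15
  Valve seat blockage: 8 × 3 × 1 = 24
  Nozzle loosening: 8 × 7 × 10 = 560
  Relay jamming: 9 × 4 × 1 = 36
  O-ring fatigue crack: 7 × 1 × 10 = 70
  Orifice loosening: 1 × 8 × 5 = 40
Modes with RPN ≥ 32: Solder joint short circuit (72), Nozzle loosening (560), Relay jamming (36), O-ring fatigue crack (70), Orifice loosening (40) → 5.

5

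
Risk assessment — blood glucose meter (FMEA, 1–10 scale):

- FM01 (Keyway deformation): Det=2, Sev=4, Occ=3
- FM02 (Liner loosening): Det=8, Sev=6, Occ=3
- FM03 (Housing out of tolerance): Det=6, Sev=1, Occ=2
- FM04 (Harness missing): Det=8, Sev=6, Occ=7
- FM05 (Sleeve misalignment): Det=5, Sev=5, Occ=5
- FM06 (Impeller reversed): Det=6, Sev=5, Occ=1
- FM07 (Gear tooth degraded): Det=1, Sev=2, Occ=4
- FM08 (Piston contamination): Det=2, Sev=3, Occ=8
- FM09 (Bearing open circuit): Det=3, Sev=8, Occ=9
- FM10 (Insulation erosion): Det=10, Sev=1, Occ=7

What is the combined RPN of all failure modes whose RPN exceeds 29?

969

RPN = Severity × Occurrence × Detection:
  FM01: 4 × 3 × 2 = 24
  FM02: 6 × 3 × 8 = 144
  FM03: 1 × 2 × 6 = 12
  FM04: 6 × 7 × 8 = 336
  FM05: 5 × 5 × 5 = 125
  FM06: 5 × 1 × 6 = 30
  FM07: 2 × 4 × 1 = 8
  FM08: 3 × 8 × 2 = 48
  FM09: 8 × 9 × 3 = 216
  FM10: 1 × 7 × 10 = 70
RPN > 29: FM02 (144), FM04 (336), FM05 (125), FM06 (30), FM08 (48), FM09 (216), FM10 (70).
Sum: 144 + 336 + 125 + 30 + 48 + 216 + 70 = 969.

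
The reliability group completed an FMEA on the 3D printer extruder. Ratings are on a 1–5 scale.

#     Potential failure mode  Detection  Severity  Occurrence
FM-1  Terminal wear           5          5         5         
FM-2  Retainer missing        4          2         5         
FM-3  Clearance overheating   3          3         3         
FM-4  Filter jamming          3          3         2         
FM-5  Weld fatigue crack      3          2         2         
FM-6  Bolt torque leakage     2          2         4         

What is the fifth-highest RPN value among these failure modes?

16

RPN = Severity × Occurrence × Detection:
  FM-1: 5 × 5 × 5 = 125
  FM-2: 2 × 5 × 4 = 40
  FM-3: 3 × 3 × 3 = 27
  FM-4: 3 × 2 × 3 = 18
  FM-5: 2 × 2 × 3 = 12
  FM-6: 2 × 4 × 2 = 16
Sorted descending: 125, 40, 27, 18, 16, 12.
The fifth-highest RPN is 16 (FM-6).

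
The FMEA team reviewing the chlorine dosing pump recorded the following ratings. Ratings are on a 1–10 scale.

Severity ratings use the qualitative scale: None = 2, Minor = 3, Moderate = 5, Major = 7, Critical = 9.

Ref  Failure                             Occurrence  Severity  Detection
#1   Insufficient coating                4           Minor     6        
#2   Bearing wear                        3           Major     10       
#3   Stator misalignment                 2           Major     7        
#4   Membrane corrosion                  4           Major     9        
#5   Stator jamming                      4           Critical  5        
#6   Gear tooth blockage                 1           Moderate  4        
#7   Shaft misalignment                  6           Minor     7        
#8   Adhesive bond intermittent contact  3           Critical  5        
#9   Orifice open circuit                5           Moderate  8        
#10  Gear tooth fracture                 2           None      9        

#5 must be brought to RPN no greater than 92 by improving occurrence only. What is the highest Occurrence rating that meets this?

#5: S=9, O=4, D=5 → current RPN = 180.
Fixed product = 45. Need 45 × O ≤ 92, so O ≤ 92/45 = 2.04.
Maximum integer Occurrence rating = 2 (gives RPN 90; O=3 would give 135 > 92).

2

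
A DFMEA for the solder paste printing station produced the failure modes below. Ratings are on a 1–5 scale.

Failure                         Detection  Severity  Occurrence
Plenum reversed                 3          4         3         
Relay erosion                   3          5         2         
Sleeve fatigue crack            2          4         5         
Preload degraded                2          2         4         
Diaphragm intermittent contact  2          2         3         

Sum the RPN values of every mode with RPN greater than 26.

RPN = Severity × Occurrence × Detection:
  Plenum reversed: 4 × 3 × 3 = 36
  Relay erosion: 5 × 2 × 3 = 30
  Sleeve fatigue crack: 4 × 5 × 2 = 40
  Preload degraded: 2 × 4 × 2 = 16
  Diaphragm intermittent contact: 2 × 3 × 2 = 12
RPN > 26: Plenum reversed (36), Relay erosion (30), Sleeve fatigue crack (40).
Sum: 36 + 30 + 40 = 106.

106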